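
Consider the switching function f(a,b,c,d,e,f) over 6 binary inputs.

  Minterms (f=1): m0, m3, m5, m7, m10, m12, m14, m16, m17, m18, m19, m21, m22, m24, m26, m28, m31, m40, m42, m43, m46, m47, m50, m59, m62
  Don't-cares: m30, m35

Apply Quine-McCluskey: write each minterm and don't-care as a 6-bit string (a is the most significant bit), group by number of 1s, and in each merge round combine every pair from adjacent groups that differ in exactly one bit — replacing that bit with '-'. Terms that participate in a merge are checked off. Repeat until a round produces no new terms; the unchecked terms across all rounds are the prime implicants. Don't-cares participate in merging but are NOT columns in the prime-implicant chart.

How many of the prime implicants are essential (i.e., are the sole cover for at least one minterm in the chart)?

Round 0: 000000✓ 000011✓ 000101✓ 000111✓ 001010✓ 001100✓ 001110✓ 010000✓ 010001✓ 010010✓ 010011✓ 010101✓ 010110✓ 011000✓ 011010✓ 011100✓ 011110✓ 011111✓ 100011✓ 101000✓ 101010✓ 101011✓ 101110✓ 101111✓ 110010✓ 111011✓ 111110✓
Round 1: -00011 -01010✓ -01110✓ -10010 -11110✓ 0-0000 0-0011 0-0101 0-1010✓ 0-1100✓ 0-1110✓ 000-11 0001-1 001-10✓ 0011-0✓ 01-000✓ 01-010✓ 01-110✓ 010-01 010-10✓ 0100-0✓ 0100-1✓ 01000-✓ 01001-✓ 011-00✓ 011-10✓ 0110-0✓ 0111-0✓ 01111- 1-1011 1-1110✓ 10-011 101-10✓ 101-11✓ 1010-0 10101-✓ 10111-✓
Round 2: --1110 -01-10 0-1-10 0-11-0 01--10 01-0-0 0100-- 011--0 101-1-
PIs = {--1110, -00011, -01-10, -10010, 0-0000, 0-0011, 0-0101, 0-1-10, 0-11-0, 000-11, 0001-1, 01--10, 01-0-0, 010-01, 0100--, 011--0, 01111-, 1-1011, 10-011, 101-1-, 1010-0}
Coverage chart:
  m0: 0-0000 ←essential
  m3: -00011,0-0011,000-11
  m5: 0-0101,0001-1
  m7: 000-11,0001-1
  m10: -01-10,0-1-10
  m12: 0-11-0 ←essential
  m14: --1110,-01-10,0-1-10,0-11-0
  m16: 0-0000,01-0-0,0100--
  m17: 010-01,0100--
  m18: -10010,01--10,01-0-0,0100--
  m19: 0-0011,0100--
  m21: 0-0101,010-01
  m22: 01--10 ←essential
  m24: 01-0-0,011--0
  m26: 0-1-10,01--10,01-0-0,011--0
  m28: 0-11-0,011--0
  m31: 01111- ←essential
  m40: 1010-0 ←essential
  m42: -01-10,101-1-,1010-0
  m43: 1-1011,10-011,101-1-
  m46: --1110,-01-10,101-1-
  m47: 101-1- ←essential
  m50: -10010 ←essential
  m59: 1-1011 ←essential
  m62: --1110 ←essential
Essential: --1110, -10010, 0-0000, 0-11-0, 01--10, 01111-, 1-1011, 101-1-, 1010-0

9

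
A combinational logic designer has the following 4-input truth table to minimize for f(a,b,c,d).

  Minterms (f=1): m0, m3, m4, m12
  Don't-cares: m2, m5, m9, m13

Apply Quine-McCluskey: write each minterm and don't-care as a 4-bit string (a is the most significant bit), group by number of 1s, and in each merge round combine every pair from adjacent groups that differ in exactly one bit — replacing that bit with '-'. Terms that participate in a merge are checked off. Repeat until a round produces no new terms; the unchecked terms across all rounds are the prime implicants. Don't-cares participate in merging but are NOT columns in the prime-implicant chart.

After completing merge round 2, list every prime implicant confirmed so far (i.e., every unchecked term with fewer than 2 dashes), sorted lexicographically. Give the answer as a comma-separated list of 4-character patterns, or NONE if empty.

Round 0: 0000✓ 0010✓ 0011✓ 0100✓ 0101✓ 1001✓ 1100✓ 1101✓
Round 1: -100✓ -101✓ 0-00 00-0 001- 010-✓ 1-01 110-✓
Round 2: -10-
PIs = {-10-, 0-00, 00-0, 001-, 1-01}

0-00, 00-0, 001-, 1-01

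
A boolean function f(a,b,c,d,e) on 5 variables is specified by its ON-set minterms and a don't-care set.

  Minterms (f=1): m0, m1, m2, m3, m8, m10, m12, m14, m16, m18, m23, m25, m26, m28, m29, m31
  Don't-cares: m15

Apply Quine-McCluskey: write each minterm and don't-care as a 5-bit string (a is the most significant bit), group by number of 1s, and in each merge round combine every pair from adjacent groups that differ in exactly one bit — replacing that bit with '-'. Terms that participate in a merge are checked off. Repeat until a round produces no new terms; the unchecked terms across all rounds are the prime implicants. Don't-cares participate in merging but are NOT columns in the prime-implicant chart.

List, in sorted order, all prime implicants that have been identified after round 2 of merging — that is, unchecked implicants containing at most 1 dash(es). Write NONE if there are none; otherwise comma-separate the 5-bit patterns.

Round 0: 00000✓ 00001✓ 00010✓ 00011✓ 01000✓ 01010✓ 01100✓ 01110✓ 01111✓ 10000✓ 10010✓ 10111✓ 11001✓ 11010✓ 11100✓ 11101✓ 11111✓
Round 1: -0000✓ -0010✓ -1010✓ -1100 -1111 0-000✓ 0-010✓ 000-0✓ 000-1✓ 0000-✓ 0001-✓ 01-00✓ 01-10✓ 010-0✓ 011-0✓ 0111- 1-010✓ 1-111 100-0✓ 11-01 111-1 1110-
Round 2: --010 -00-0 0-0-0 000-- 01--0
PIs = {--010, -00-0, -1100, -1111, 0-0-0, 000--, 01--0, 0111-, 1-111, 11-01, 111-1, 1110-}

-1100, -1111, 0111-, 1-111, 11-01, 111-1, 1110-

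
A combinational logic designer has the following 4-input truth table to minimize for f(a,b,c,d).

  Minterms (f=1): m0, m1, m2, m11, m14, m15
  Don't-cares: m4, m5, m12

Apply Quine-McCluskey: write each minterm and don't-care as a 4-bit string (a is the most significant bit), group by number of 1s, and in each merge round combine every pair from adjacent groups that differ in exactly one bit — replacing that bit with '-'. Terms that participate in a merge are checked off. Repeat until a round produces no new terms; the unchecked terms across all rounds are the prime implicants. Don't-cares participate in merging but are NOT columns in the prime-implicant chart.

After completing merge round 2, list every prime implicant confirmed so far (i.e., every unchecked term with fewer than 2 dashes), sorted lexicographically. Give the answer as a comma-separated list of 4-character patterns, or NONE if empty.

-100, 00-0, 1-11, 11-0, 111-

size-2^0 implicants → 0000(✓)  0001(✓)  0010(✓)  0100(✓)  0101(✓)  1011(✓)  1100(✓)  1110(✓)  1111(✓)
size-2^1 implicants → -100  0-00(✓)  0-01(✓)  00-0  000-(✓)  010-(✓)  1-11  11-0  111-
size-2^2 implicants → 0-0-
Unchecked terms (primes): -100, 0-0-, 00-0, 1-11, 11-0, 111-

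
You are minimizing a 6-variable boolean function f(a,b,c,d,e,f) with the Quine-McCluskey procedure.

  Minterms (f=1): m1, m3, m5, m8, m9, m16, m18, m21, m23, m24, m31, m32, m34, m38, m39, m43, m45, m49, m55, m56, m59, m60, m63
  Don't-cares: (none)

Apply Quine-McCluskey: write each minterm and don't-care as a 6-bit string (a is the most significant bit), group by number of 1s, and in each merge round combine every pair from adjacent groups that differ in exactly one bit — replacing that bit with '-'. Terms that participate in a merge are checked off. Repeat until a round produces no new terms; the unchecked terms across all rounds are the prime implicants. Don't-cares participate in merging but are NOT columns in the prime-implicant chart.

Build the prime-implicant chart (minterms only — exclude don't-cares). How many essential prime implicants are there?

8

Round 0: 000001✓ 000011✓ 000101✓ 001000✓ 001001✓ 010000✓ 010010✓ 010101✓ 010111✓ 011000✓ 011111✓ 100000✓ 100010✓ 100110✓ 100111✓ 101011✓ 101101 110001 110111✓ 111000✓ 111011✓ 111100✓ 111111✓
Round 1: -10111✓ -11000 -11111✓ 0-0101 0-1000 00-001 000-01 0000-1 00100- 01-000 01-111✓ 0100-0 0101-1 1-0111 1-1011 100-10 1000-0 10011- 11-111✓ 111-00 111-11
Round 2: -1-111
PIs = {-1-111, -11000, 0-0101, 0-1000, 00-001, 000-01, 0000-1, 00100-, 01-000, 0100-0, 0101-1, 1-0111, 1-1011, 100-10, 1000-0, 10011-, 101101, 110001, 111-00, 111-11}
Coverage chart:
  m1: 00-001,000-01,0000-1
  m3: 0000-1 ←essential
  m5: 0-0101,000-01
  m8: 0-1000,00100-
  m9: 00-001,00100-
  m16: 01-000,0100-0
  m18: 0100-0 ←essential
  m21: 0-0101,0101-1
  m23: -1-111,0101-1
  m24: -11000,0-1000,01-000
  m31: -1-111 ←essential
  m32: 1000-0 ←essential
  m34: 100-10,1000-0
  m38: 100-10,10011-
  m39: 1-0111,10011-
  m43: 1-1011 ←essential
  m45: 101101 ←essential
  m49: 110001 ←essential
  m55: -1-111,1-0111
  m56: -11000,111-00
  m59: 1-1011,111-11
  m60: 111-00 ←essential
  m63: -1-111,111-11
Essential: -1-111, 0000-1, 0100-0, 1-1011, 1000-0, 101101, 110001, 111-00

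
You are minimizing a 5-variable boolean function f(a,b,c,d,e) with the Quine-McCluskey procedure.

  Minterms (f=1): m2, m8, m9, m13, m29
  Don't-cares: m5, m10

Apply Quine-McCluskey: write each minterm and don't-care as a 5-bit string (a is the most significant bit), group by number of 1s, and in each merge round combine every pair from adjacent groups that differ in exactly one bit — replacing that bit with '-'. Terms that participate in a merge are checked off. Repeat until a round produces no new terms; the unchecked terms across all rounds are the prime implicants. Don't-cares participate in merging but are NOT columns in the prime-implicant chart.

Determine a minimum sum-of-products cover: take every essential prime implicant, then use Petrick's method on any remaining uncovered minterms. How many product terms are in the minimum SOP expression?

3

Round 0: 00010✓ 00101✓ 01000✓ 01001✓ 01010✓ 01101✓ 11101✓
Round 1: -1101 0-010 0-101 01-01 010-0 0100-
PIs = {-1101, 0-010, 0-101, 01-01, 010-0, 0100-}
Coverage chart:
  m2: 0-010 ←essential
  m8: 010-0,0100-
  m9: 01-01,0100-
  m13: -1101,0-101,01-01
  m29: -1101 ←essential
Essential: -1101, 0-010
Petrick residual → 0100-
Min cover (3 terms): bcd'e + a'c'de' + a'bc'd'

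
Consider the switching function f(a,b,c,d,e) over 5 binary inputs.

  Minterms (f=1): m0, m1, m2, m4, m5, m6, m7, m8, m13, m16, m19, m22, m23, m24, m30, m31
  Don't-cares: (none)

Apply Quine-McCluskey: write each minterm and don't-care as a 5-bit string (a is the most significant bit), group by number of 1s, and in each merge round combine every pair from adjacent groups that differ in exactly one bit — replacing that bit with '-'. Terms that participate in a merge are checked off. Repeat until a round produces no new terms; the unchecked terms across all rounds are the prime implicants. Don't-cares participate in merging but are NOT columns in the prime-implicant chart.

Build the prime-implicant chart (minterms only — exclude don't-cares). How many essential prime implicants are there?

Round 0: 00000✓ 00001✓ 00010✓ 00100✓ 00101✓ 00110✓ 00111✓ 01000✓ 01101✓ 10000✓ 10011✓ 10110✓ 10111✓ 11000✓ 11110✓ 11111✓
Round 1: -0000✓ -0110✓ -0111✓ -1000✓ 0-000✓ 0-101 00-00✓ 00-01✓ 00-10✓ 000-0✓ 0000-✓ 001-0✓ 001-1✓ 0010-✓ 0011-✓ 1-000✓ 1-110✓ 1-111✓ 10-11 1011-✓ 1111-✓
Round 2: --000 -011- 00--0 00-0- 001-- 1-11-
PIs = {--000, -011-, 0-101, 00--0, 00-0-, 001--, 1-11-, 10-11}
Coverage chart:
  m0: --000,00--0,00-0-
  m1: 00-0- ←essential
  m2: 00--0 ←essential
  m4: 00--0,00-0-,001--
  m5: 0-101,00-0-,001--
  m6: -011-,00--0,001--
  m7: -011-,001--
  m8: --000 ←essential
  m13: 0-101 ←essential
  m16: --000 ←essential
  m19: 10-11 ←essential
  m22: -011-,1-11-
  m23: -011-,1-11-,10-11
  m24: --000 ←essential
  m30: 1-11- ←essential
  m31: 1-11- ←essential
Essential: --000, 0-101, 00--0, 00-0-, 1-11-, 10-11

6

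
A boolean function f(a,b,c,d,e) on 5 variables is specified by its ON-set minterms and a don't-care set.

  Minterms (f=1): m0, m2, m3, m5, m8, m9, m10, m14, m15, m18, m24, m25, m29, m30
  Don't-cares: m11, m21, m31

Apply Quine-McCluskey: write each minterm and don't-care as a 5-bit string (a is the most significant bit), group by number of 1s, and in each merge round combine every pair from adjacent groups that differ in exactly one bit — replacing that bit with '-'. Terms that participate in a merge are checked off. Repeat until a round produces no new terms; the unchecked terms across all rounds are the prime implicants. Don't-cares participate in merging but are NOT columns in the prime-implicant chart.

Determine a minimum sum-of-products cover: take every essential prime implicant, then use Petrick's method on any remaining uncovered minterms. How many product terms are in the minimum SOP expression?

Round 0: 00000✓ 00010✓ 00011✓ 00101✓ 01000✓ 01001✓ 01010✓ 01011✓ 01110✓ 01111✓ 10010✓ 10101✓ 11000✓ 11001✓ 11101✓ 11110✓ 11111✓
Round 1: -0010 -0101 -1000✓ -1001✓ -1110✓ -1111✓ 0-000✓ 0-010✓ 0-011✓ 000-0✓ 0001-✓ 01-10✓ 01-11✓ 010-0✓ 010-1✓ 0100-✓ 0101-✓ 0111-✓ 1-101 11-01 1100-✓ 111-1 1111-✓
Round 2: -100- -111- 0-0-0 0-01- 01-1- 010--
PIs = {-0010, -0101, -100-, -111-, 0-0-0, 0-01-, 01-1-, 010--, 1-101, 11-01, 111-1}
Coverage chart:
  m0: 0-0-0 ←essential
  m2: -0010,0-0-0,0-01-
  m3: 0-01- ←essential
  m5: -0101 ←essential
  m8: -100-,0-0-0,010--
  m9: -100-,010--
  m10: 0-0-0,0-01-,01-1-,010--
  m14: -111-,01-1-
  m15: -111-,01-1-
  m18: -0010 ←essential
  m24: -100- ←essential
  m25: -100-,11-01
  m29: 1-101,11-01,111-1
  m30: -111- ←essential
Essential: -0010, -0101, -100-, -111-, 0-0-0, 0-01-
Petrick residual → 1-101
Min cover (7 terms): b'c'de' + b'cd'e + bc'd' + bcd + a'c'e' + a'c'd + acd'e

7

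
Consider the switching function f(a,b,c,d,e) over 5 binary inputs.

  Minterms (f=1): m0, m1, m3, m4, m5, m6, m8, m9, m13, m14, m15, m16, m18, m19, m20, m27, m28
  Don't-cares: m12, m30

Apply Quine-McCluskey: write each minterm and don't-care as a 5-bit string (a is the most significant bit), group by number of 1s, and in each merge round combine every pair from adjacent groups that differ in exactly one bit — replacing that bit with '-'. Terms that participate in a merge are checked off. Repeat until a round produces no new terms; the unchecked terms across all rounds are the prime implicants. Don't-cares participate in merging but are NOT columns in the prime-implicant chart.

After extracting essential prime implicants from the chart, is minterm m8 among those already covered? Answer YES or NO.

size-2^0 implicants → 00000(✓)  00001(✓)  00011(✓)  00100(✓)  00101(✓)  00110(✓)  01000(✓)  01001(✓)  01100(✓)  01101(✓)  01110(✓)  01111(✓)  10000(✓)  10010(✓)  10011(✓)  10100(✓)  11011(✓)  11100(✓)  11110(✓)
size-2^1 implicants → -0000(✓)  -0011  -0100(✓)  -1100(✓)  -1110(✓)  0-000(✓)  0-001(✓)  0-100(✓)  0-101(✓)  0-110(✓)  00-00(✓)  00-01(✓)  000-1  0000-(✓)  001-0(✓)  0010-(✓)  01-00(✓)  01-01(✓)  0100-(✓)  011-0(✓)  011-1(✓)  0110-(✓)  0111-(✓)  1-011  1-100(✓)  10-00(✓)  100-0  1001-  111-0(✓)
size-2^2 implicants → --100  -0-00  -11-0  0--00(✓)  0--01(✓)  0-00-(✓)  0-1-0  0-10-(✓)  00-0-(✓)  01-0-(✓)  011--
size-2^3 implicants → 0--0-
Unchecked terms (primes): --100, -0-00, -0011, -11-0, 0--0-, 0-1-0, 000-1, 011--, 1-011, 100-0, 1001-
Minterm coverage:
  m0 ⊆ -0-00,0--0-
  m1 ⊆ 0--0-,000-1
  m3 ⊆ -0011,000-1
  m4 ⊆ --100,-0-00,0--0-,0-1-0
  m5 ⊆ 0--0- [E]
  m6 ⊆ 0-1-0 [E]
  m8 ⊆ 0--0- [E]
  m9 ⊆ 0--0- [E]
  m13 ⊆ 0--0-,011--
  m14 ⊆ -11-0,0-1-0,011--
  m15 ⊆ 011-- [E]
  m16 ⊆ -0-00,100-0
  m18 ⊆ 100-0,1001-
  m19 ⊆ -0011,1-011,1001-
  m20 ⊆ --100,-0-00
  m27 ⊆ 1-011 [E]
  m28 ⊆ --100,-11-0
E = {0--0-, 0-1-0, 011--, 1-011}

YES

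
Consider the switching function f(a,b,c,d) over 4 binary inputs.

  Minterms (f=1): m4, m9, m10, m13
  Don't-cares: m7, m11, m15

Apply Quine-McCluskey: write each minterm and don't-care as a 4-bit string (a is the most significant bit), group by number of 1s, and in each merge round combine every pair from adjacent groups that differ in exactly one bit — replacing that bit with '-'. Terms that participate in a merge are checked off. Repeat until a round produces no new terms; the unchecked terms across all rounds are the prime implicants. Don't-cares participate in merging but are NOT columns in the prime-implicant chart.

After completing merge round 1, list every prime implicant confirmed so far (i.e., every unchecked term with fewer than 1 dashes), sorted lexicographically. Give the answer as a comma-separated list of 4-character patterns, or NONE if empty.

0100

Round 0: 0100 0111✓ 1001✓ 1010✓ 1011✓ 1101✓ 1111✓
Round 1: -111 1-01✓ 1-11✓ 10-1✓ 101- 11-1✓
Round 2: 1--1
PIs = {-111, 0100, 1--1, 101-}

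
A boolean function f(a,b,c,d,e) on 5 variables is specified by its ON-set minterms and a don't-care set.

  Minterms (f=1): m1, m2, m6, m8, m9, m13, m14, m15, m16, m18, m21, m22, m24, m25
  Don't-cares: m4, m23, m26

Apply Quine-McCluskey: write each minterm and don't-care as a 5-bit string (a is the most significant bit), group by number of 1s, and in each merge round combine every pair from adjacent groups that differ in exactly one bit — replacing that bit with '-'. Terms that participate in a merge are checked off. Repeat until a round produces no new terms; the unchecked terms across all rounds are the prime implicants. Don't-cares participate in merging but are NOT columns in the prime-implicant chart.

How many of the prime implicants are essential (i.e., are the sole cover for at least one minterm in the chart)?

5

[col 0] 00001*, 00010*, 00100*, 00110*, 01000*, 01001*, 01101*, 01110*, 01111*, 10000*, 10010*, 10101*, 10110*, 10111*, 11000*, 11001*, 11010*
[col 1] -0010*, -0110*, -1000*, -1001*, 0-001, 0-110, 00-10*, 001-0, 01-01, 0100-*, 011-1, 0111-, 1-000*, 1-010*, 10-10*, 100-0*, 101-1, 1011-, 110-0*, 1100-*
[col 2] -0-10, -100-, 1-0-0
Prime implicants: -0-10, -100-, 0-001, 0-110, 001-0, 01-01, 011-1, 0111-, 1-0-0, 101-1, 1011-
PI chart (minterm → PIs covering it):
  1 | 0-001  (sole → essential)
  2 | -0-10  (sole → essential)
  6 | -0-10,0-110,001-0
  8 | -100-  (sole → essential)
  9 | -100-,0-001,01-01
  13 | 01-01,011-1
  14 | 0-110,0111-
  15 | 011-1,0111-
  16 | 1-0-0  (sole → essential)
  18 | -0-10,1-0-0
  21 | 101-1  (sole → essential)
  22 | -0-10,1011-
  24 | -100-,1-0-0
  25 | -100-  (sole → essential)
Essential prime implicants: -0-10, -100-, 0-001, 1-0-0, 101-1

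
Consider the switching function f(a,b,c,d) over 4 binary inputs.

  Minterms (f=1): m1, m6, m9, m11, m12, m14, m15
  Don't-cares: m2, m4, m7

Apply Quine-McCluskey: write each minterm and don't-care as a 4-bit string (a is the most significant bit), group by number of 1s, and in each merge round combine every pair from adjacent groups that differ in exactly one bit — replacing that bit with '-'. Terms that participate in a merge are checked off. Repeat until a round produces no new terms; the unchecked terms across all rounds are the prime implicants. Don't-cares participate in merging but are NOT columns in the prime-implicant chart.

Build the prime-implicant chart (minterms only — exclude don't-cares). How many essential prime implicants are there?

[col 0] 0001*, 0010*, 0100*, 0110*, 0111*, 1001*, 1011*, 1100*, 1110*, 1111*
[col 1] -001, -100*, -110*, -111*, 0-10, 01-0*, 011-*, 1-11, 10-1, 11-0*, 111-*
[col 2] -1-0, -11-
Prime implicants: -001, -1-0, -11-, 0-10, 1-11, 10-1
PI chart (minterm → PIs covering it):
  1 | -001  (sole → essential)
  6 | -1-0,-11-,0-10
  9 | -001,10-1
  11 | 1-11,10-1
  12 | -1-0  (sole → essential)
  14 | -1-0,-11-
  15 | -11-,1-11
Essential prime implicants: -001, -1-0

2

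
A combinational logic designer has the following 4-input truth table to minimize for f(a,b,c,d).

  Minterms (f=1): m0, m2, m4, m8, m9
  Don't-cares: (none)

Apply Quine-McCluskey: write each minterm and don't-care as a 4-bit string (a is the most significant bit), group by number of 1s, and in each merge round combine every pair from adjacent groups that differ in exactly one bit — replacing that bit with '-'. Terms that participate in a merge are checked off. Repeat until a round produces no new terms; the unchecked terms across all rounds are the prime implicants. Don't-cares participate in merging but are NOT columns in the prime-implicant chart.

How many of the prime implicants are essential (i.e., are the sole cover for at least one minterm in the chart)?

Round 0: 0000✓ 0010✓ 0100✓ 1000✓ 1001✓
Round 1: -000 0-00 00-0 100-
PIs = {-000, 0-00, 00-0, 100-}
Coverage chart:
  m0: -000,0-00,00-0
  m2: 00-0 ←essential
  m4: 0-00 ←essential
  m8: -000,100-
  m9: 100- ←essential
Essential: 0-00, 00-0, 100-

3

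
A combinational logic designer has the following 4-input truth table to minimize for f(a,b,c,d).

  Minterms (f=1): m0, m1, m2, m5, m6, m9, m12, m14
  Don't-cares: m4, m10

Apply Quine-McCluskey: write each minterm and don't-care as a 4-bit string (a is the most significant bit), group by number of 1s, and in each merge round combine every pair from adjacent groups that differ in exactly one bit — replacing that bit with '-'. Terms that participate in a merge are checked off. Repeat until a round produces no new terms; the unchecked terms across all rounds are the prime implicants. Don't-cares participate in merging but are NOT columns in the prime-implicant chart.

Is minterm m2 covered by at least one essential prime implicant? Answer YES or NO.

NO

size-2^0 implicants → 0000(✓)  0001(✓)  0010(✓)  0100(✓)  0101(✓)  0110(✓)  1001(✓)  1010(✓)  1100(✓)  1110(✓)
size-2^1 implicants → -001  -010(✓)  -100(✓)  -110(✓)  0-00(✓)  0-01(✓)  0-10(✓)  00-0(✓)  000-(✓)  01-0(✓)  010-(✓)  1-10(✓)  11-0(✓)
size-2^2 implicants → --10  -1-0  0--0  0-0-
Unchecked terms (primes): --10, -001, -1-0, 0--0, 0-0-
Minterm coverage:
  m0 ⊆ 0--0,0-0-
  m1 ⊆ -001,0-0-
  m2 ⊆ --10,0--0
  m5 ⊆ 0-0- [E]
  m6 ⊆ --10,-1-0,0--0
  m9 ⊆ -001 [E]
  m12 ⊆ -1-0 [E]
  m14 ⊆ --10,-1-0
E = {-001, -1-0, 0-0-}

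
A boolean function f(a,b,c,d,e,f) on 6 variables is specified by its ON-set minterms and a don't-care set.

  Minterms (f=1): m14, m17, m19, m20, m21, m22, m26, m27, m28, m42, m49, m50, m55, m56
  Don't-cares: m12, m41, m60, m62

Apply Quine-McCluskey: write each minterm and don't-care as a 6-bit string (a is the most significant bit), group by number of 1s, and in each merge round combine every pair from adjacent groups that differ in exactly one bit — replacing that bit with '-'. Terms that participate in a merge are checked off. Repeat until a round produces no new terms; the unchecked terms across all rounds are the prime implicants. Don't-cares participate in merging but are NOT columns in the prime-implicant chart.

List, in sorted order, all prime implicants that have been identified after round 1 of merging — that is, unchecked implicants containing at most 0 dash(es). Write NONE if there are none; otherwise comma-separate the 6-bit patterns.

Round 0: 001100✓ 001110✓ 010001✓ 010011✓ 010100✓ 010101✓ 010110✓ 011010✓ 011011✓ 011100✓ 101001 101010 110001✓ 110010 110111 111000✓ 111100✓ 111110✓
Round 1: -10001 -11100 0-1100 0011-0 01-011 01-100 010-01 0100-1 0101-0 01010- 01101- 111-00 1111-0
PIs = {-10001, -11100, 0-1100, 0011-0, 01-011, 01-100, 010-01, 0100-1, 0101-0, 01010-, 01101-, 101001, 101010, 110010, 110111, 111-00, 1111-0}

101001, 101010, 110010, 110111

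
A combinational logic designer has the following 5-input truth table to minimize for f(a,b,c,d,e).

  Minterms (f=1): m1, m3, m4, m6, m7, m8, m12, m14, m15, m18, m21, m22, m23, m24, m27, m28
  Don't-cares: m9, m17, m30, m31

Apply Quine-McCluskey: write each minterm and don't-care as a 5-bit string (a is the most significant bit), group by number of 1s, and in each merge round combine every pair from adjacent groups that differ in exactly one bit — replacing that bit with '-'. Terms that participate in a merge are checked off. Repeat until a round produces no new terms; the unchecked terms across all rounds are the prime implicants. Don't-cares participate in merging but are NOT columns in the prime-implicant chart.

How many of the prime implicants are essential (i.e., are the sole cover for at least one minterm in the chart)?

size-2^0 implicants → 00001(✓)  00011(✓)  00100(✓)  00110(✓)  00111(✓)  01000(✓)  01001(✓)  01100(✓)  01110(✓)  01111(✓)  10001(✓)  10010(✓)  10101(✓)  10110(✓)  10111(✓)  11000(✓)  11011(✓)  11100(✓)  11110(✓)  11111(✓)
size-2^1 implicants → -0001  -0110(✓)  -0111(✓)  -1000(✓)  -1100(✓)  -1110(✓)  -1111(✓)  0-001  0-100(✓)  0-110(✓)  0-111(✓)  00-11  000-1  001-0(✓)  0011-(✓)  01-00(✓)  0100-  011-0(✓)  0111-(✓)  1-110(✓)  1-111(✓)  10-01  10-10  101-1  1011-(✓)  11-00(✓)  11-11  111-0(✓)  1111-(✓)
size-2^2 implicants → --110(✓)  --111(✓)  -011-(✓)  -1-00  -11-0  -111-(✓)  0-1-0  0-11-(✓)  1-11-(✓)
size-2^3 implicants → --11-
Unchecked terms (primes): --11-, -0001, -1-00, -11-0, 0-001, 0-1-0, 00-11, 000-1, 0100-, 10-01, 10-10, 101-1, 11-11
Minterm coverage:
  m1 ⊆ -0001,0-001,000-1
  m3 ⊆ 00-11,000-1
  m4 ⊆ 0-1-0 [E]
  m6 ⊆ --11-,0-1-0
  m7 ⊆ --11-,00-11
  m8 ⊆ -1-00,0100-
  m12 ⊆ -1-00,-11-0,0-1-0
  m14 ⊆ --11-,-11-0,0-1-0
  m15 ⊆ --11- [E]
  m18 ⊆ 10-10 [E]
  m21 ⊆ 10-01,101-1
  m22 ⊆ --11-,10-10
  m23 ⊆ --11-,101-1
  m24 ⊆ -1-00 [E]
  m27 ⊆ 11-11 [E]
  m28 ⊆ -1-00,-11-0
E = {--11-, -1-00, 0-1-0, 10-10, 11-11}

5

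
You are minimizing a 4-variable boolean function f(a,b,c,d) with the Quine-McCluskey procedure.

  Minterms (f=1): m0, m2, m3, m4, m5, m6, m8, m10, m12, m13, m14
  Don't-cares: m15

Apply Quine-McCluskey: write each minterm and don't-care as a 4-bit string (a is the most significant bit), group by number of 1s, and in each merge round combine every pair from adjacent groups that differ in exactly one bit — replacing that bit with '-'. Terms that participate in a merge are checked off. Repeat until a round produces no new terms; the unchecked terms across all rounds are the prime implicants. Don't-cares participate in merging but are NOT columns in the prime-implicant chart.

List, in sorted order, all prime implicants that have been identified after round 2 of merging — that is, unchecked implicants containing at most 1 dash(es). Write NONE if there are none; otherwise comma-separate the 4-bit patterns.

001-

[col 0] 0000*, 0010*, 0011*, 0100*, 0101*, 0110*, 1000*, 1010*, 1100*, 1101*, 1110*, 1111*
[col 1] -000*, -010*, -100*, -101*, -110*, 0-00*, 0-10*, 00-0*, 001-, 01-0*, 010-*, 1-00*, 1-10*, 10-0*, 11-0*, 11-1*, 110-*, 111-*
[col 2] --00*, --10*, -0-0*, -1-0*, -10-, 0--0*, 1--0*, 11--
[col 3] ---0
Prime implicants: ---0, -10-, 001-, 11--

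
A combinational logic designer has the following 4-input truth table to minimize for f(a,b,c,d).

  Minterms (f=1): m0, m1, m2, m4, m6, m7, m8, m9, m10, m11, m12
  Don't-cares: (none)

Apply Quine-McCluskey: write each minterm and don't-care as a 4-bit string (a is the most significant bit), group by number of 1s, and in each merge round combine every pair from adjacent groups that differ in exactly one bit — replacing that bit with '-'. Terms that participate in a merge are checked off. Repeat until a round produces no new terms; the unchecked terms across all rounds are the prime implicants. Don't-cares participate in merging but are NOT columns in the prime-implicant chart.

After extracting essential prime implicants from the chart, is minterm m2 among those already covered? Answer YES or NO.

NO

size-2^0 implicants → 0000(✓)  0001(✓)  0010(✓)  0100(✓)  0110(✓)  0111(✓)  1000(✓)  1001(✓)  1010(✓)  1011(✓)  1100(✓)
size-2^1 implicants → -000(✓)  -001(✓)  -010(✓)  -100(✓)  0-00(✓)  0-10(✓)  00-0(✓)  000-(✓)  01-0(✓)  011-  1-00(✓)  10-0(✓)  10-1(✓)  100-(✓)  101-(✓)
size-2^2 implicants → --00  -0-0  -00-  0--0  10--
Unchecked terms (primes): --00, -0-0, -00-, 0--0, 011-, 10--
Minterm coverage:
  m0 ⊆ --00,-0-0,-00-,0--0
  m1 ⊆ -00- [E]
  m2 ⊆ -0-0,0--0
  m4 ⊆ --00,0--0
  m6 ⊆ 0--0,011-
  m7 ⊆ 011- [E]
  m8 ⊆ --00,-0-0,-00-,10--
  m9 ⊆ -00-,10--
  m10 ⊆ -0-0,10--
  m11 ⊆ 10-- [E]
  m12 ⊆ --00 [E]
E = {--00, -00-, 011-, 10--}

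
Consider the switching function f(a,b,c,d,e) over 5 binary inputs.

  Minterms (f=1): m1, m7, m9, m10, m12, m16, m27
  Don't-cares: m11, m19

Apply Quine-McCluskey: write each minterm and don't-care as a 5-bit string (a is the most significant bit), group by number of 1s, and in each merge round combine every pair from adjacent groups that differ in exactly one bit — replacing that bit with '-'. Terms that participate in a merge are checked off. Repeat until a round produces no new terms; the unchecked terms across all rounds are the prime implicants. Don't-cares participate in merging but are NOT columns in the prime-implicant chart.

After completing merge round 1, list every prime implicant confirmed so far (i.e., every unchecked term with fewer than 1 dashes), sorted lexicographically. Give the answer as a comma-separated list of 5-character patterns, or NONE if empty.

Round 0: 00001✓ 00111 01001✓ 01010✓ 01011✓ 01100 10000 10011✓ 11011✓
Round 1: -1011 0-001 010-1 0101- 1-011
PIs = {-1011, 0-001, 00111, 010-1, 0101-, 01100, 1-011, 10000}

00111, 01100, 10000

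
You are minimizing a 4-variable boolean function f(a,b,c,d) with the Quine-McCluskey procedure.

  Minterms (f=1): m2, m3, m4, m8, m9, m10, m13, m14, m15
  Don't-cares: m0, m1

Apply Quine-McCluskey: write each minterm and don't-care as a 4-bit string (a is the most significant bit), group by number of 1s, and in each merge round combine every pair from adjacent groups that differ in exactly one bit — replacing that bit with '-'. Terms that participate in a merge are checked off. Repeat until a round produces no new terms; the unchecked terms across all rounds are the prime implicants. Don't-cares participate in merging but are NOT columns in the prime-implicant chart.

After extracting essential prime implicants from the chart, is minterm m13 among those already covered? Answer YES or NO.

NO

size-2^0 implicants → 0000(✓)  0001(✓)  0010(✓)  0011(✓)  0100(✓)  1000(✓)  1001(✓)  1010(✓)  1101(✓)  1110(✓)  1111(✓)
size-2^1 implicants → -000(✓)  -001(✓)  -010(✓)  0-00  00-0(✓)  00-1(✓)  000-(✓)  001-(✓)  1-01  1-10  10-0(✓)  100-(✓)  11-1  111-
size-2^2 implicants → -0-0  -00-  00--
Unchecked terms (primes): -0-0, -00-, 0-00, 00--, 1-01, 1-10, 11-1, 111-
Minterm coverage:
  m2 ⊆ -0-0,00--
  m3 ⊆ 00-- [E]
  m4 ⊆ 0-00 [E]
  m8 ⊆ -0-0,-00-
  m9 ⊆ -00-,1-01
  m10 ⊆ -0-0,1-10
  m13 ⊆ 1-01,11-1
  m14 ⊆ 1-10,111-
  m15 ⊆ 11-1,111-
E = {0-00, 00--}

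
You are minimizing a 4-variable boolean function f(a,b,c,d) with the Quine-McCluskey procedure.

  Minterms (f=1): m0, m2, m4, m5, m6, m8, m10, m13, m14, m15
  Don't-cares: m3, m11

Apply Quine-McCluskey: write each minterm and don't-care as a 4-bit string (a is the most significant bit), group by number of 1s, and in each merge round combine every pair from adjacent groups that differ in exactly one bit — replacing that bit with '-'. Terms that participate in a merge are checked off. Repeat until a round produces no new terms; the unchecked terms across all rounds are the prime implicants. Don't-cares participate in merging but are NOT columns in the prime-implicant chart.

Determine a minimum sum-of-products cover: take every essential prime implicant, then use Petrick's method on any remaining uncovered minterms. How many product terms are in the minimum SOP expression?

4

Round 0: 0000✓ 0010✓ 0011✓ 0100✓ 0101✓ 0110✓ 1000✓ 1010✓ 1011✓ 1101✓ 1110✓ 1111✓
Round 1: -000✓ -010✓ -011✓ -101 -110✓ 0-00✓ 0-10✓ 00-0✓ 001-✓ 01-0✓ 010- 1-10✓ 1-11✓ 10-0✓ 101-✓ 11-1 111-✓
Round 2: --10 -0-0 -01- 0--0 1-1-
PIs = {--10, -0-0, -01-, -101, 0--0, 010-, 1-1-, 11-1}
Coverage chart:
  m0: -0-0,0--0
  m2: --10,-0-0,-01-,0--0
  m4: 0--0,010-
  m5: -101,010-
  m6: --10,0--0
  m8: -0-0 ←essential
  m10: --10,-0-0,-01-,1-1-
  m13: -101,11-1
  m14: --10,1-1-
  m15: 1-1-,11-1
Essential: -0-0
Petrick residual → --10, 010-, 11-1
Min cover (4 terms): cd' + b'd' + a'bc' + abd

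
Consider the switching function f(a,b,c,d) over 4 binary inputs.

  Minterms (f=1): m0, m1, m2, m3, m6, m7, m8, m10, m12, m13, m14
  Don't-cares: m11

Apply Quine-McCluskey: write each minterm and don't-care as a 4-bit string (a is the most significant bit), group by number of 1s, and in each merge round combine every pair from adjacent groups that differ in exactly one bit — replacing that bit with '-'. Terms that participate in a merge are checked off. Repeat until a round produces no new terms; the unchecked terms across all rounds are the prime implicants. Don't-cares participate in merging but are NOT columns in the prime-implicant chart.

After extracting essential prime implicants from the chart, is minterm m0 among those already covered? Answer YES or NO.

size-2^0 implicants → 0000(✓)  0001(✓)  0010(✓)  0011(✓)  0110(✓)  0111(✓)  1000(✓)  1010(✓)  1011(✓)  1100(✓)  1101(✓)  1110(✓)
size-2^1 implicants → -000(✓)  -010(✓)  -011(✓)  -110(✓)  0-10(✓)  0-11(✓)  00-0(✓)  00-1(✓)  000-(✓)  001-(✓)  011-(✓)  1-00(✓)  1-10(✓)  10-0(✓)  101-(✓)  11-0(✓)  110-
size-2^2 implicants → --10  -0-0  -01-  0-1-  00--  1--0
Unchecked terms (primes): --10, -0-0, -01-, 0-1-, 00--, 1--0, 110-
Minterm coverage:
  m0 ⊆ -0-0,00--
  m1 ⊆ 00-- [E]
  m2 ⊆ --10,-0-0,-01-,0-1-,00--
  m3 ⊆ -01-,0-1-,00--
  m6 ⊆ --10,0-1-
  m7 ⊆ 0-1- [E]
  m8 ⊆ -0-0,1--0
  m10 ⊆ --10,-0-0,-01-,1--0
  m12 ⊆ 1--0,110-
  m13 ⊆ 110- [E]
  m14 ⊆ --10,1--0
E = {0-1-, 00--, 110-}

YES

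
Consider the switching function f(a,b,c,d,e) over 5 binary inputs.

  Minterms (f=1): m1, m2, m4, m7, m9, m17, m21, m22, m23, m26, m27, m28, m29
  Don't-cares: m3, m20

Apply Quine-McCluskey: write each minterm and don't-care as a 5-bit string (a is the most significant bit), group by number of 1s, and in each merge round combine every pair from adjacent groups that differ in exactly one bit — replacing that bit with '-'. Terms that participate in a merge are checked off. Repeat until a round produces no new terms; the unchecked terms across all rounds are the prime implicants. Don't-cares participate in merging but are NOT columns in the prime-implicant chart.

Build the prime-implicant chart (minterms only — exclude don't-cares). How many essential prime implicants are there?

6

Round 0: 00001✓ 00010✓ 00011✓ 00100✓ 00111✓ 01001✓ 10001✓ 10100✓ 10101✓ 10110✓ 10111✓ 11010✓ 11011✓ 11100✓ 11101✓
Round 1: -0001 -0100 -0111 0-001 00-11 000-1 0001- 1-100✓ 1-101✓ 10-01 101-0✓ 101-1✓ 1010-✓ 1011-✓ 1101- 1110-✓
Round 2: 1-10- 101--
PIs = {-0001, -0100, -0111, 0-001, 00-11, 000-1, 0001-, 1-10-, 10-01, 101--, 1101-}
Coverage chart:
  m1: -0001,0-001,000-1
  m2: 0001- ←essential
  m4: -0100 ←essential
  m7: -0111,00-11
  m9: 0-001 ←essential
  m17: -0001,10-01
  m21: 1-10-,10-01,101--
  m22: 101-- ←essential
  m23: -0111,101--
  m26: 1101- ←essential
  m27: 1101- ←essential
  m28: 1-10- ←essential
  m29: 1-10- ←essential
Essential: -0100, 0-001, 0001-, 1-10-, 101--, 1101-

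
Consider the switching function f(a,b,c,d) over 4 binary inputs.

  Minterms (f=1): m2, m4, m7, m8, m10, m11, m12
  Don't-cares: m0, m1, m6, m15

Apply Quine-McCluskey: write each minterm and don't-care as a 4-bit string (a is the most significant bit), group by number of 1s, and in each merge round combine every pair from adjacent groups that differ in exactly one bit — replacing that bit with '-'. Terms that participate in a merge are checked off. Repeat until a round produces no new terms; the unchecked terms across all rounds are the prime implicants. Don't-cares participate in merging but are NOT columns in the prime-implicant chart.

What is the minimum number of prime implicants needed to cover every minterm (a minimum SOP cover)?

4

size-2^0 implicants → 0000(✓)  0001(✓)  0010(✓)  0100(✓)  0110(✓)  0111(✓)  1000(✓)  1010(✓)  1011(✓)  1100(✓)  1111(✓)
size-2^1 implicants → -000(✓)  -010(✓)  -100(✓)  -111  0-00(✓)  0-10(✓)  00-0(✓)  000-  01-0(✓)  011-  1-00(✓)  1-11  10-0(✓)  101-
size-2^2 implicants → --00  -0-0  0--0
Unchecked terms (primes): --00, -0-0, -111, 0--0, 000-, 011-, 1-11, 101-
Minterm coverage:
  m2 ⊆ -0-0,0--0
  m4 ⊆ --00,0--0
  m7 ⊆ -111,011-
  m8 ⊆ --00,-0-0
  m10 ⊆ -0-0,101-
  m11 ⊆ 1-11,101-
  m12 ⊆ --00 [E]
E = {--00}
Petrick residual → -0-0, -111, 1-11
Cover = c'd' + b'd' + bcd + acd  |cover|=4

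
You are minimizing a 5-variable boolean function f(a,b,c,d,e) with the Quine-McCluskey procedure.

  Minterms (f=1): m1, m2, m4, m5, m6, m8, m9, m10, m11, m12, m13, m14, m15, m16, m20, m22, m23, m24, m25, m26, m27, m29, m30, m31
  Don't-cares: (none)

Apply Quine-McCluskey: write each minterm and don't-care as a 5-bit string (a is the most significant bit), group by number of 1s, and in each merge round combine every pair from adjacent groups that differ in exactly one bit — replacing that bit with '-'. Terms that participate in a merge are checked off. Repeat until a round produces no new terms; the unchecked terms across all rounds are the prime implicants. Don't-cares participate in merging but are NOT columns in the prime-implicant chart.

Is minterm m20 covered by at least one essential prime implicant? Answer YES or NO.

[col 0] 00001*, 00010*, 00100*, 00101*, 00110*, 01000*, 01001*, 01010*, 01011*, 01100*, 01101*, 01110*, 01111*, 10000*, 10100*, 10110*, 10111*, 11000*, 11001*, 11010*, 11011*, 11101*, 11110*, 11111*
[col 1] -0100*, -0110*, -1000*, -1001*, -1010*, -1011*, -1101*, -1110*, -1111*, 0-001*, 0-010*, 0-100*, 0-101*, 0-110*, 00-01*, 00-10*, 001-0*, 0010-*, 01-00*, 01-01*, 01-10*, 01-11*, 010-0*, 010-1*, 0100-*, 0101-*, 011-0*, 011-1*, 0110-*, 0111-*, 1-000, 1-110*, 1-111*, 10-00, 101-0*, 1011-*, 11-01*, 11-10*, 11-11*, 110-0*, 110-1*, 1100-*, 1101-*, 111-1*, 1111-*
[col 2] --110, -01-0, -1-01*, -1-10*, -1-11*, -10-0*, -10-1*, -100-*, -101-*, -11-1*, -111-*, 0--01, 0--10, 0-1-0, 0-10-, 01--0*, 01--1*, 01-0-*, 01-1-*, 010--*, 011--*, 1-11-, 11--1*, 11-1-*, 110--*
[col 3] -1--1, -1-1-, -10--, 01---
Prime implicants: --110, -01-0, -1--1, -1-1-, -10--, 0--01, 0--10, 0-1-0, 0-10-, 01---, 1-000, 1-11-, 10-00
PI chart (minterm → PIs covering it):
  1 | 0--01  (sole → essential)
  2 | 0--10  (sole → essential)
  4 | -01-0,0-1-0,0-10-
  5 | 0--01,0-10-
  6 | --110,-01-0,0--10,0-1-0
  8 | -10--,01---
  9 | -1--1,-10--,0--01,01---
  10 | -1-1-,-10--,0--10,01---
  11 | -1--1,-1-1-,-10--,01---
  12 | 0-1-0,0-10-,01---
  13 | -1--1,0--01,0-10-,01---
  14 | --110,-1-1-,0--10,0-1-0,01---
  15 | -1--1,-1-1-,01---
  16 | 1-000,10-00
  20 | -01-0,10-00
  22 | --110,-01-0,1-11-
  23 | 1-11-  (sole → essential)
  24 | -10--,1-000
  25 | -1--1,-10--
  26 | -1-1-,-10--
  27 | -1--1,-1-1-,-10--
  29 | -1--1  (sole → essential)
  30 | --110,-1-1-,1-11-
  31 | -1--1,-1-1-,1-11-
Essential prime implicants: -1--1, 0--01, 0--10, 1-11-

NO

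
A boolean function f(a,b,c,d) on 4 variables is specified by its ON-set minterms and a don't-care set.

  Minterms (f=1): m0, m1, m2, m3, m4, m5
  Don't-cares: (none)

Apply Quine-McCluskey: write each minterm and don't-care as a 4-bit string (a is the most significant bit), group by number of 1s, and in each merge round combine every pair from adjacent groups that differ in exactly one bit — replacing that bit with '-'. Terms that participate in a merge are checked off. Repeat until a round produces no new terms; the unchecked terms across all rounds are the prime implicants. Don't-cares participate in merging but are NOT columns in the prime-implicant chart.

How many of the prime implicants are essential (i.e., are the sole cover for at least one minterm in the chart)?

Round 0: 0000✓ 0001✓ 0010✓ 0011✓ 0100✓ 0101✓
Round 1: 0-00✓ 0-01✓ 00-0✓ 00-1✓ 000-✓ 001-✓ 010-✓
Round 2: 0-0- 00--
PIs = {0-0-, 00--}
Coverage chart:
  m0: 0-0-,00--
  m1: 0-0-,00--
  m2: 00-- ←essential
  m3: 00-- ←essential
  m4: 0-0- ←essential
  m5: 0-0- ←essential
Essential: 0-0-, 00--

2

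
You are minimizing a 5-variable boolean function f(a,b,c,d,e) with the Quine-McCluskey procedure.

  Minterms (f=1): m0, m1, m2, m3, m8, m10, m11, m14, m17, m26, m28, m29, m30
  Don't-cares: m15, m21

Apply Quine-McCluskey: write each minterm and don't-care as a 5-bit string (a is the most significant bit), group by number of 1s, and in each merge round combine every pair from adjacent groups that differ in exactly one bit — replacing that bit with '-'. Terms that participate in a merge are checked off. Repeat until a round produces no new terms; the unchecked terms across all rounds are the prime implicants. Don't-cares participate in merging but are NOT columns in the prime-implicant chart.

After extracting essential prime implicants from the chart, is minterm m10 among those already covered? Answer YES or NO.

YES

[col 0] 00000*, 00001*, 00010*, 00011*, 01000*, 01010*, 01011*, 01110*, 01111*, 10001*, 10101*, 11010*, 11100*, 11101*, 11110*
[col 1] -0001, -1010*, -1110*, 0-000*, 0-010*, 0-011*, 000-0*, 000-1*, 0000-*, 0001-*, 01-10*, 01-11*, 010-0*, 0101-*, 0111-*, 1-101, 10-01, 11-10*, 111-0, 1110-
[col 2] -1-10, 0-0-0, 0-01-, 000--, 01-1-
Prime implicants: -0001, -1-10, 0-0-0, 0-01-, 000--, 01-1-, 1-101, 10-01, 111-0, 1110-
PI chart (minterm → PIs covering it):
  0 | 0-0-0,000--
  1 | -0001,000--
  2 | 0-0-0,0-01-,000--
  3 | 0-01-,000--
  8 | 0-0-0  (sole → essential)
  10 | -1-10,0-0-0,0-01-,01-1-
  11 | 0-01-,01-1-
  14 | -1-10,01-1-
  17 | -0001,10-01
  26 | -1-10  (sole → essential)
  28 | 111-0,1110-
  29 | 1-101,1110-
  30 | -1-10,111-0
Essential prime implicants: -1-10, 0-0-0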